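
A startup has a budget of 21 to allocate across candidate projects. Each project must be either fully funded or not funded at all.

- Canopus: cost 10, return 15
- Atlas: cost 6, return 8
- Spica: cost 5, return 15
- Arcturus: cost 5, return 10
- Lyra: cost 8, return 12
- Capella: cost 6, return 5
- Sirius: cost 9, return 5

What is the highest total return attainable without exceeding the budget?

Treat it as a binary knapsack problem.
Allowing fractional choices, the relaxed optimum would be about 41.5, but projects are indivisible.
Canopus + Spica + Arcturus: cost 10 + 5 + 5 = 20 ≤ 21, return 15 + 15 + 10 = 40.
Canopus + Atlas + Spica: cost 10 + 6 + 5 = 21 ≤ 21, return 15 + 8 + 15 = 38.
Best is Canopus, Spica, and Arcturus with total return 40.

40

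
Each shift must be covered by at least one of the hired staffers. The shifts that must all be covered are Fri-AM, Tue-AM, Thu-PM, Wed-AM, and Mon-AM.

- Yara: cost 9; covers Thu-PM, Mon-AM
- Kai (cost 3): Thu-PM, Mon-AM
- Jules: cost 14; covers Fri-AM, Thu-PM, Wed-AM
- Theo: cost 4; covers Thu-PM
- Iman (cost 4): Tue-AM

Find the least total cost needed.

Choose Kai, Jules, and Iman: together they cover Fri-AM, Tue-AM, Thu-PM, Wed-AM, Mon-AM — every shift.
Total cost: 3 + 14 + 4 = 21.
No cover costs less than 21.

21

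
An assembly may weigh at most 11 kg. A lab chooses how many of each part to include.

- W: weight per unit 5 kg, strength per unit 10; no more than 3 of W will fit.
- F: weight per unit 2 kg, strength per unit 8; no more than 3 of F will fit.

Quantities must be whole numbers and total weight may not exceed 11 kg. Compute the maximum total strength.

F has the best ratio (8/2); taking only F gives at most 3×8 = 24 (stopped by the supply cap of 3).
Mixing does better — 1×W and 3×F: weight 11 ≤ 11, strength 1·10 + 3·8 = 34.

34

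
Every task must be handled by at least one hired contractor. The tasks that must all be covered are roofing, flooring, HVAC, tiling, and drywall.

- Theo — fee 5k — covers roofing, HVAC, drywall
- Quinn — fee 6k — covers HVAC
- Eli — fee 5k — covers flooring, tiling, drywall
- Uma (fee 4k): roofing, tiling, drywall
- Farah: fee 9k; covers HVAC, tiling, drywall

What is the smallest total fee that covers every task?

10

This is a weighted set-cover instance.
The greedy cost-per-new-task heuristic would pick Uma, Theo, and Eli for 14, but a cheaper cover exists.
Choose Theo and Eli: together they cover roofing, flooring, HVAC, tiling, drywall — every task.
Total fee: 5 + 5 = 10.
No cover costs less than 10.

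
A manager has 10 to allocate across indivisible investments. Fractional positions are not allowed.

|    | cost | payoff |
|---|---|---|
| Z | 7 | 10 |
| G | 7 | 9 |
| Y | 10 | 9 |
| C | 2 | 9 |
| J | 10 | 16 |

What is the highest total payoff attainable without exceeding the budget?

Allowing fractional choices, the relaxed optimum would be about 21.8, but investments are indivisible.
Z + C: cost 7 + 2 = 9 ≤ 10, payoff 10 + 9 = 19.
J: cost 10 ≤ 10, payoff 16.
G + C: cost 7 + 2 = 9 ≤ 10, payoff 9 + 9 = 18.
Best is Z and C with total payoff 19.

19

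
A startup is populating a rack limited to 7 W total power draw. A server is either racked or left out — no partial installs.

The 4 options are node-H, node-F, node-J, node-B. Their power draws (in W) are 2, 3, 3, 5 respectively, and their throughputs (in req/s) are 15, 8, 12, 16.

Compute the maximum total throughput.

31

Allowing fractional choices, the relaxed optimum would be about 33.4, but servers are indivisible.
node-H + node-J: power draw 2 + 3 = 5 ≤ 7, throughput 15 + 12 = 27.
node-H + node-B: power draw 2 + 5 = 7 ≤ 7, throughput 15 + 16 = 31.
Best is node-H and node-B with total throughput 31.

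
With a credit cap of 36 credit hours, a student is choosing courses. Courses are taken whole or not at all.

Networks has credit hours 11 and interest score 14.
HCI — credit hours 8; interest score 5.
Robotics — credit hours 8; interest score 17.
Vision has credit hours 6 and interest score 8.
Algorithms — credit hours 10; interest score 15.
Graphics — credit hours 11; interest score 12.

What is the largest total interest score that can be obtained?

54

Take Networks, Robotics, Vision, and Algorithms: credit hours 11 + 8 + 6 + 10 = 35 ≤ 36, interest score 14 + 17 + 8 + 15 = 54.
No other feasible combination does better.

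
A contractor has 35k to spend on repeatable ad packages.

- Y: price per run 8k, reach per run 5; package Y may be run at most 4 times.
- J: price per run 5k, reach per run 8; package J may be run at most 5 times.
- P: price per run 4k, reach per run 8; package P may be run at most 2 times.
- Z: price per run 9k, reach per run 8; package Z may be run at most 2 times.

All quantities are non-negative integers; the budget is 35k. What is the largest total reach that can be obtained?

56

Take 5×J and 2×P: price 33 ≤ 35, reach 5·8 + 2·8 = 56.
P has the best ratio (8/4) and is taken to its limit of 2; remaining capacity is filled optimally with the others.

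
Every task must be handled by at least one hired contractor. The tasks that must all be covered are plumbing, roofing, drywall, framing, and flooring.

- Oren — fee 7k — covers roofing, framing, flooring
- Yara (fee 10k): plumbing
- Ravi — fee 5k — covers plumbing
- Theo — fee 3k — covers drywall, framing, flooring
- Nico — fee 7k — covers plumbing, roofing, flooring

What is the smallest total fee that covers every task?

This is an integer covering problem.
Choose Theo and Nico: together they cover plumbing, roofing, drywall, framing, flooring — every task.
Total fee: 3 + 7 = 10.
No cover costs less than 10.

10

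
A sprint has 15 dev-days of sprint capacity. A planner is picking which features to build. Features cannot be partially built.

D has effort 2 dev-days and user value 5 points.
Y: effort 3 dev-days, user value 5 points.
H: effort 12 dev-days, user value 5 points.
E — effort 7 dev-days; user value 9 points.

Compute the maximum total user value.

Take D, Y, and E: effort 2 + 3 + 7 = 12 ≤ 15, user value 5 + 5 + 9 = 19.
No other feasible combination does better.

19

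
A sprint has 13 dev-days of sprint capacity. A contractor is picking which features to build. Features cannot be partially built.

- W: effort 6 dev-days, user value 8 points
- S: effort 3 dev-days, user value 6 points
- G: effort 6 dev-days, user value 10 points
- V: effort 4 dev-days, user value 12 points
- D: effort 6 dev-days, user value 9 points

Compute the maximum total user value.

This is a 0-1 knapsack instance.
S + G + V: effort 3 + 6 + 4 = 13 ≤ 13, user value 6 + 10 + 12 = 28.
S + V + D: effort 3 + 4 + 6 = 13 ≤ 13, user value 6 + 12 + 9 = 27.
W + S + V: effort 6 + 3 + 4 = 13 ≤ 13, user value 8 + 6 + 12 = 26.
Best is S, G, and V with total user value 28.

28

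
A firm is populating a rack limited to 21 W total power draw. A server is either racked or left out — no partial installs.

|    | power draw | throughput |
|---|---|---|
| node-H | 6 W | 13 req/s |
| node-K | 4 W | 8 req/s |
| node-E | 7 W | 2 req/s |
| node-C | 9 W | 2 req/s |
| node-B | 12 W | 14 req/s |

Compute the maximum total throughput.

Take node-H and node-B: power draw 6 + 12 = 18 ≤ 21, throughput 13 + 14 = 27.
No other feasible combination does better.

27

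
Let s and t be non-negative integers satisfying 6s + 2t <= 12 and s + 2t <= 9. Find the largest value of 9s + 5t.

24

The continuous relaxation peaks at (0.6, 4.2) with value 26.40; rounding to a feasible lattice point costs some objective.
(s,t)=(1,3): 6·1+2·3=12≤12, 1·1+2·3=7≤9, objective 24.
(s,t)=(0,4): 6·0+2·4=8≤12, 1·0+2·4=8≤9, objective 20.
(s,t)=(1,2): 6·1+2·2=10≤12, 1·1+2·2=5≤9, objective 19.
(s,t)=(0,3): 6·0+2·3=6≤12, 1·0+2·3=6≤9, objective 15.
No feasible integer point exceeds 24.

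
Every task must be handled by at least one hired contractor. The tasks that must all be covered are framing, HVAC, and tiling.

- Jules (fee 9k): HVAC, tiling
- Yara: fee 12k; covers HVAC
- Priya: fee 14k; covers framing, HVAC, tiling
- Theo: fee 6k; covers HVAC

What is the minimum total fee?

Priya alone covers framing, HVAC, tiling — every task.
Total fee: 14.

14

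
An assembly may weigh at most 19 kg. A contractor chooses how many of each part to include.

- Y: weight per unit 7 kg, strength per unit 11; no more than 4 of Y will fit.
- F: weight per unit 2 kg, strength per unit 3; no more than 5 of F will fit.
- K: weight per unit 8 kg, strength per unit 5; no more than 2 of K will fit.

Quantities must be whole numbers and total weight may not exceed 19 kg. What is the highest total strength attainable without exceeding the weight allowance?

1×Y and 5×F: weight 17 ≤ 19, strength 1·11 + 5·3 = 26.
2×Y and 2×F: weight 18 ≤ 19, strength 2·11 + 2·3 = 28.
Best is 28.

28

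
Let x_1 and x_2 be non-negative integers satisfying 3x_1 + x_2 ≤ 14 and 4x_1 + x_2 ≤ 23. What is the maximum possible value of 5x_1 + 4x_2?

56

(x_1,x_2)=(0,14) is feasible, giving 56.
(x_1,x_2)=(0,13) is feasible, giving 52.
Maximum is 56 at (x_1,x_2)=(0,14).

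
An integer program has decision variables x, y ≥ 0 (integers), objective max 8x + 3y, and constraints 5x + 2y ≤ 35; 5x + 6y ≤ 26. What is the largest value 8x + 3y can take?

Relaxing integrality, the LP optimum is 41.60 at (x,y) = (5.2, 0), which is not an integer point.
(x,y)=(5,0) is feasible, giving 40.
(x,y)=(4,1) is feasible, giving 35.
(x,y)=(4,0) is feasible, giving 32.
No feasible integer point exceeds 40.

40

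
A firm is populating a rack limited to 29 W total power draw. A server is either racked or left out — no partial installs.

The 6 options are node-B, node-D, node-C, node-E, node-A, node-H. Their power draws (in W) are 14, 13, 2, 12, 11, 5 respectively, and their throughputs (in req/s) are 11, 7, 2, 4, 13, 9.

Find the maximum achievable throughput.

node-B + node-C + node-A: power draw 14 + 2 + 11 = 27 ≤ 29, throughput 11 + 2 + 13 = 26.
node-D + node-A + node-H: power draw 13 + 11 + 5 = 29 ≤ 29, throughput 7 + 13 + 9 = 29.
node-E + node-A + node-H: power draw 12 + 11 + 5 = 28 ≤ 29, throughput 4 + 13 + 9 = 26.
Best is node-D, node-A, and node-H with total throughput 29.

29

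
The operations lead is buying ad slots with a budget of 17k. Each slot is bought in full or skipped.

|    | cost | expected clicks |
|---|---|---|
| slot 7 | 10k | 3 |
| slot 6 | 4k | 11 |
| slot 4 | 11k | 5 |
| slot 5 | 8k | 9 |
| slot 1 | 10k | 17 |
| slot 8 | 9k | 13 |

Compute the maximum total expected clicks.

This is an integer program with binary decision variables.
Allowing fractional choices, the relaxed optimum would be about 32.3, but ad slots are indivisible.
slot 6 + slot 1: cost 4 + 10 = 14 ≤ 17, expected clicks 11 + 17 = 28.
slot 6 + slot 8: cost 4 + 9 = 13 ≤ 17, expected clicks 11 + 13 = 24.
Best is slot 6 and slot 1 with total expected clicks 28.

28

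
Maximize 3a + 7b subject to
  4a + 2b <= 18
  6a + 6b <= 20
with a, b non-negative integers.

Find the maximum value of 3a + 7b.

Relaxing integrality, the LP optimum is 23.33 at (a,b) = (0, 3.33), which is not an integer point.
(a,b)=(0,3): 4·0+2·3=6≤18, 6·0+6·3=18≤20, objective 21.
(a,b)=(1,2): 4·1+2·2=8≤18, 6·1+6·2=18≤20, objective 17.
(a,b)=(0,2): 4·0+2·2=4≤18, 6·0+6·2=12≤20, objective 14.
No feasible integer point exceeds 21.

21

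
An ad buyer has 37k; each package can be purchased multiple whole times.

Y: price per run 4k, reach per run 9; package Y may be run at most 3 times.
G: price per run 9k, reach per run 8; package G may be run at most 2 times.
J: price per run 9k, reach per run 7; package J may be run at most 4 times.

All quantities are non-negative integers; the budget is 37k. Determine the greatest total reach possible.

43

Take 3×Y and 2×G: price 30 ≤ 37, reach 3·9 + 2·8 = 43.
Y has the best ratio (9/4) and is taken to its limit of 3; remaining capacity is filled optimally with the others.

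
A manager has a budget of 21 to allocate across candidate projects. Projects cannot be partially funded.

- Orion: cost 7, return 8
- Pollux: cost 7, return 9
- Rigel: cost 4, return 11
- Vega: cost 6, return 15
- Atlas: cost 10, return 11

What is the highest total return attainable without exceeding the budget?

37

Treat it as a binary knapsack problem.
Take Rigel, Vega, and Atlas: cost 4 + 6 + 10 = 20 ≤ 21, return 11 + 15 + 11 = 37.
No other feasible combination does better.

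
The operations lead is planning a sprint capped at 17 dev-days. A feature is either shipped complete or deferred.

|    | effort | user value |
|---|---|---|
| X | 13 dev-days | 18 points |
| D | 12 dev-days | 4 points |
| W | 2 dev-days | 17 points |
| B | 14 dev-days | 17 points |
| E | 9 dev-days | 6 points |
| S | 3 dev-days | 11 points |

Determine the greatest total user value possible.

35

Treat it as a binary knapsack problem.
Allowing fractional choices, the relaxed optimum would be about 44.6, but features are indivisible.
W + B: effort 2 + 14 = 16 ≤ 17, user value 17 + 17 = 34.
X + W: effort 13 + 2 = 15 ≤ 17, user value 18 + 17 = 35.
W + E + S: effort 2 + 9 + 3 = 14 ≤ 17, user value 17 + 6 + 11 = 34.
Best is X and W with total user value 35.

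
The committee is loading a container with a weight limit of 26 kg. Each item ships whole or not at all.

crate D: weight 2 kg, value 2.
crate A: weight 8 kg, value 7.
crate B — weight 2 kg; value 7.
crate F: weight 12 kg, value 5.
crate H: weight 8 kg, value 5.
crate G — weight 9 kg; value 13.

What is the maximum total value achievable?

Allowing fractional choices, the relaxed optimum would be about 32.1, but items are indivisible.
crate D + crate B + crate H + crate G: weight 2 + 2 + 8 + 9 = 21 ≤ 26, value 2 + 7 + 5 + 13 = 27.
crate A + crate B + crate G: weight 8 + 2 + 9 = 19 ≤ 26, value 7 + 7 + 13 = 27.
crate D + crate A + crate B + crate G: weight 2 + 8 + 2 + 9 = 21 ≤ 26, value 2 + 7 + 7 + 13 = 29.
Best is crate D, crate A, crate B, and crate G with total value 29.

29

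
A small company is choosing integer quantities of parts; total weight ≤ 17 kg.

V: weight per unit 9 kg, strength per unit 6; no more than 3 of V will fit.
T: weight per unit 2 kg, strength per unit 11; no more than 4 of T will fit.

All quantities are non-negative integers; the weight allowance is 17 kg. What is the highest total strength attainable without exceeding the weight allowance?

50

T has the best ratio (11/2); taking only T gives at most 4×11 = 44 (stopped by the supply cap of 4).
Mixing does better — 1×V and 4×T: weight 17 ≤ 17, strength 1·6 + 4·11 = 50.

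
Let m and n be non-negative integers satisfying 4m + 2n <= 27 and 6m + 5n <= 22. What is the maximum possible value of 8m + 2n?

24

The continuous relaxation peaks at (3.67, 0) with value 29.33; rounding to a feasible lattice point costs some objective.
(m,n)=(3,0): 4·3+2·0=12≤27, 6·3+5·0=18≤22, objective 24.
(m,n)=(2,1): 4·2+2·1=10≤27, 6·2+5·1=17≤22, objective 18.
Maximum is 24 at (m,n)=(3,0).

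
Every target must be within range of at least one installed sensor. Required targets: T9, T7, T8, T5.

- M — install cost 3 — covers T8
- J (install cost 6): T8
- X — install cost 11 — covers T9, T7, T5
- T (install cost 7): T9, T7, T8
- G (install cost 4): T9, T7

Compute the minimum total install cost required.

Choose M and X: together they cover T9, T7, T8, T5 — every target.
Total install cost: 3 + 11 = 14.

14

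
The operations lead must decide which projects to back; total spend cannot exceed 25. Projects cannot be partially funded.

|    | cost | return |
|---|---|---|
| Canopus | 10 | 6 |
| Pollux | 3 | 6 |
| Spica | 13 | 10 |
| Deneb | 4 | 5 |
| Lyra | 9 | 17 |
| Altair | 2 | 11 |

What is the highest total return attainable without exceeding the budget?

40

Take Canopus, Pollux, Lyra, and Altair: cost 10 + 3 + 9 + 2 = 24 ≤ 25, return 6 + 6 + 17 + 11 = 40.
No other feasible combination does better.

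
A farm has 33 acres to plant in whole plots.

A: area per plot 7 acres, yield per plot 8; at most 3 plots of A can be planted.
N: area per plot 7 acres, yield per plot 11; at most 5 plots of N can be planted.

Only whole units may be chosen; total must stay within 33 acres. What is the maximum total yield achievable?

N has the best ratio (11/7); taking only N gives at most 4×11 = 44 (stopped by the area limit).
Optimal: 4×N: area 28 ≤ 33, yield 4·11 = 44.

44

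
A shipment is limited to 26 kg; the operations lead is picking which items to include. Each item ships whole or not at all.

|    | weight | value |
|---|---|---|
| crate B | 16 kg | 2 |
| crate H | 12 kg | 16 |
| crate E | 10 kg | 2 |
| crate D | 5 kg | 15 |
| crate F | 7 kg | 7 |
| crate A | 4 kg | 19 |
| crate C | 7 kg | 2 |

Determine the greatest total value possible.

50

Take crate H, crate D, and crate A: weight 12 + 5 + 4 = 21 ≤ 26, value 16 + 15 + 19 = 50.
No other feasible combination does better.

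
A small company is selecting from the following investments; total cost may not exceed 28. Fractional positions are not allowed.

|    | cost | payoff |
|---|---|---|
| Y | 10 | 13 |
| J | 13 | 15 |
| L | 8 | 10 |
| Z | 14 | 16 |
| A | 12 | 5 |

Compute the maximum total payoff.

Take J and Z: cost 13 + 14 = 27 ≤ 28, payoff 15 + 16 = 31.
No other feasible combination does better.

31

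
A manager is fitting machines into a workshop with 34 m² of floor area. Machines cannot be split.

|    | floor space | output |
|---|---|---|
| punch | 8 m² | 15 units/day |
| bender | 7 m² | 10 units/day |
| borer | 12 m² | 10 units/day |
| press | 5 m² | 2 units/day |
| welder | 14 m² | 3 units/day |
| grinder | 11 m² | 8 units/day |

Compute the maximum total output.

37

This is an integer program with binary decision variables.
Take punch, bender, borer, and press: floor space 8 + 7 + 12 + 5 = 32 ≤ 34, output 15 + 10 + 10 + 2 = 37.
No other feasible combination does better.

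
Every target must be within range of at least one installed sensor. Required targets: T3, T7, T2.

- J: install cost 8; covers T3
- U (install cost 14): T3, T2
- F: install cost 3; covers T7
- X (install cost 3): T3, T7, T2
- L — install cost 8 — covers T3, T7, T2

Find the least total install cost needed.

This is a weighted set-cover instance.
X alone covers T3, T7, T2 — every target.
Total install cost: 3.
No cover costs less than 3.

3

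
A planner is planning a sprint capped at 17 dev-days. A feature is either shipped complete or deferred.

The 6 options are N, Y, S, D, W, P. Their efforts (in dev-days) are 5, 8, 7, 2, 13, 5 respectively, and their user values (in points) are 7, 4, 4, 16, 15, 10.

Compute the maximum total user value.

Allowing fractional choices, the relaxed optimum would be about 38.8, but features are indivisible.
D + W: effort 2 + 13 = 15 ≤ 17, user value 16 + 15 = 31.
S + D + P: effort 7 + 2 + 5 = 14 ≤ 17, user value 4 + 16 + 10 = 30.
N + D + P: effort 5 + 2 + 5 = 12 ≤ 17, user value 7 + 16 + 10 = 33.
Best is N, D, and P with total user value 33.

33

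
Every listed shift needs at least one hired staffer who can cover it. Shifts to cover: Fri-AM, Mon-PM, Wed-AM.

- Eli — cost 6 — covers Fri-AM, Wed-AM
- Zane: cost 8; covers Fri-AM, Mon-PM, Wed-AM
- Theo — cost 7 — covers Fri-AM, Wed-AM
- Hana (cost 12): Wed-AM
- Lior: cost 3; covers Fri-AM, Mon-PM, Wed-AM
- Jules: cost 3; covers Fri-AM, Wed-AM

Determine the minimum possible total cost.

3

Lior alone covers Fri-AM, Mon-PM, Wed-AM — every shift.
Total cost: 3.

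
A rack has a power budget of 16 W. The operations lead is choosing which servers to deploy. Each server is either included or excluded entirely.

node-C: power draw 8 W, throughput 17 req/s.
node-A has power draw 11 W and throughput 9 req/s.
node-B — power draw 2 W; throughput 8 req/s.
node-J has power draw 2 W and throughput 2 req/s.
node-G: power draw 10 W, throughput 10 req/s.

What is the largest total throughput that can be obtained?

27

node-B + node-J + node-G: power draw 2 + 2 + 10 = 14 ≤ 16, throughput 8 + 2 + 10 = 20.
node-C + node-B + node-J: power draw 8 + 2 + 2 = 12 ≤ 16, throughput 17 + 8 + 2 = 27.
node-C + node-B: power draw 8 + 2 = 10 ≤ 16, throughput 17 + 8 = 25.
Best is node-C, node-B, and node-J with total throughput 27.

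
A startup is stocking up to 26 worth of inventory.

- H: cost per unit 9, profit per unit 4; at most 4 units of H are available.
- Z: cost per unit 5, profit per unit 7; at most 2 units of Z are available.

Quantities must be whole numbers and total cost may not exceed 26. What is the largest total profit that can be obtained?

18

This is a bounded integer knapsack.
Z has the best ratio (7/5); taking only Z gives at most 2×7 = 14 (stopped by the supply cap of 2).
Mixing does better — 1×H and 2×Z: cost 19 ≤ 26, profit 1·4 + 2·7 = 18.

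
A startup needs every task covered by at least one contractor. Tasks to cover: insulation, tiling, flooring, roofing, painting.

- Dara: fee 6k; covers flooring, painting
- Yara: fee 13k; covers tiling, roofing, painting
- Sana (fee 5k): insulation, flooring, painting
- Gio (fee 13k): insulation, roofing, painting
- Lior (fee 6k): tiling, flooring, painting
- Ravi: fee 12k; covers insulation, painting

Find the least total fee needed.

The greedy cost-per-new-task heuristic would pick Sana, Lior, and Yara for 24, but a cheaper cover exists.
Choose Yara and Sana: together they cover insulation, tiling, flooring, roofing, painting — every task.
Total fee: 13 + 5 = 18.
No cover costs less than 18.

18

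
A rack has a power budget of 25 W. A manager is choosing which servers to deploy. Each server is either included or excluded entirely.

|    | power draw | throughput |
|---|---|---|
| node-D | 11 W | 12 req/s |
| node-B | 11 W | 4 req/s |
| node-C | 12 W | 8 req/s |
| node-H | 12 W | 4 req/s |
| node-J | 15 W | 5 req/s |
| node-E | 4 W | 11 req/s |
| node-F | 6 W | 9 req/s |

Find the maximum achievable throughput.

This is a 0-1 knapsack instance.
Take node-D, node-E, and node-F: power draw 11 + 4 + 6 = 21 ≤ 25, throughput 12 + 11 + 9 = 32.
No other feasible combination does better.

32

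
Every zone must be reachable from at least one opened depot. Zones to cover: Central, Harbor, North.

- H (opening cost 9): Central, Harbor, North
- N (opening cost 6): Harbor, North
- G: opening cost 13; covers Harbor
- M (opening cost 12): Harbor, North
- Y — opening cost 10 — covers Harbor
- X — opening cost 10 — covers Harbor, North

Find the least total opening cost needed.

9

H alone covers Central, Harbor, North — every zone.
Total opening cost: 9.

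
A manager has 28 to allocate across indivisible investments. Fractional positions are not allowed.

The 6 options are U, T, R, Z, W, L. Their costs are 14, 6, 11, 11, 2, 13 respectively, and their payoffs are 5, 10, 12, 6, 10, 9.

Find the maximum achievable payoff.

32

Treat it as a binary knapsack problem.
T + R + W: cost 6 + 11 + 2 = 19 ≤ 28, payoff 10 + 12 + 10 = 32.
R + W + L: cost 11 + 2 + 13 = 26 ≤ 28, payoff 12 + 10 + 9 = 31.
Best is T, R, and W with total payoff 32.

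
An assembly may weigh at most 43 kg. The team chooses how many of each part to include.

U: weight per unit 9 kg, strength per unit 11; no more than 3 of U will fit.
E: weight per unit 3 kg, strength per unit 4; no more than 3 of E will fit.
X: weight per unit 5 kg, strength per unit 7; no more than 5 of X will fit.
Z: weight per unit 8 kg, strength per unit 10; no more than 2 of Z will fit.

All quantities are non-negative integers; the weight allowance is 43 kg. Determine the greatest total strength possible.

X has the best ratio (7/5); taking only X gives at most 5×7 = 35 (stopped by the supply cap of 5).
Mixing does better — 1×U, 3×E, and 5×X: weight 43 ≤ 43, strength 1·11 + 3·4 + 5·7 = 58.

58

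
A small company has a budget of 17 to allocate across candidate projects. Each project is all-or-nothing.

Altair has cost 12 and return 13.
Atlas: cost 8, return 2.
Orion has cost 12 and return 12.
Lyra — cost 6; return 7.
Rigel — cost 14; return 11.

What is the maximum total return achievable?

This is an integer program with binary decision variables.
Take Altair: cost 12 ≤ 17, return 13.
No other feasible combination does better.

13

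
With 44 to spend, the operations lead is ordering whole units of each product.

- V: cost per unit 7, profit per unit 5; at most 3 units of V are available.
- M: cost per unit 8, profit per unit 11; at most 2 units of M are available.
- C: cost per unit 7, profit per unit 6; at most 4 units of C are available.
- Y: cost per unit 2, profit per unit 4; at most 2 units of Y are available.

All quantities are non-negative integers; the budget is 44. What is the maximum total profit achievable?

48

This is a bounded integer knapsack.
Y has the best ratio (4/2); taking only Y gives at most 2×4 = 8 (stopped by the supply cap of 2).
Mixing does better — 2×M, 3×C, and 2×Y: cost 41 ≤ 44, profit 2·11 + 3·6 + 2·4 = 48.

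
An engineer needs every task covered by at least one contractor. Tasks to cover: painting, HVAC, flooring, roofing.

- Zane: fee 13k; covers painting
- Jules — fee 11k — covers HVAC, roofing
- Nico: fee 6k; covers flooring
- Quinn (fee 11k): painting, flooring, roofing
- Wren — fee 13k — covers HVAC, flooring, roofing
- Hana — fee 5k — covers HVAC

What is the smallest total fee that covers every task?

16

Choose Quinn and Hana: together they cover painting, HVAC, flooring, roofing — every task.
Total fee: 11 + 5 = 16.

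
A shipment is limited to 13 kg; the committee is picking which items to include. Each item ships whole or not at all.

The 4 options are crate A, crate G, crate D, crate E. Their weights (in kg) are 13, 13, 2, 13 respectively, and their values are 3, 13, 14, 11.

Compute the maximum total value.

14

Take crate D: weight 2 ≤ 13, value 14.
No other feasible combination does better.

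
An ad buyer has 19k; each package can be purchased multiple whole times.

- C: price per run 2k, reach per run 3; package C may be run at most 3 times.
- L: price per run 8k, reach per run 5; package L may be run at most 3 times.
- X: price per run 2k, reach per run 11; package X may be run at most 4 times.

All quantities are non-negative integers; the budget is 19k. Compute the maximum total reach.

53

Take 3×C and 4×X: price 14 ≤ 19, reach 3·3 + 4·11 = 53.
X has the best ratio (11/2) and is taken to its limit of 4; remaining capacity is filled optimally with the others.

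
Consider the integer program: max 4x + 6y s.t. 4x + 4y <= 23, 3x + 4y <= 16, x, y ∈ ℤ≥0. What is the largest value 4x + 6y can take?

24

(x,y)=(0,4): 4·0+4·4=16≤23, 3·0+4·4=16≤16, objective 24.
(x,y)=(1,3): 4·1+4·3=16≤23, 3·1+4·3=15≤16, objective 22.
(x,y)=(0,3): 4·0+4·3=12≤23, 3·0+4·3=12≤16, objective 18.
The best lattice point is (0,4), giving 24.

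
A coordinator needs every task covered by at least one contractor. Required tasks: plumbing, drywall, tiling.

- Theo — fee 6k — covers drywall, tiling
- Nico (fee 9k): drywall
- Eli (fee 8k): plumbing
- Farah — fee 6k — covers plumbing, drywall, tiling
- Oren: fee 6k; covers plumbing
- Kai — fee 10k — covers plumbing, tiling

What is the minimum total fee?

This is a weighted set-cover instance.
Farah alone covers plumbing, drywall, tiling — every task.
Total fee: 6.
No cover costs less than 6.

6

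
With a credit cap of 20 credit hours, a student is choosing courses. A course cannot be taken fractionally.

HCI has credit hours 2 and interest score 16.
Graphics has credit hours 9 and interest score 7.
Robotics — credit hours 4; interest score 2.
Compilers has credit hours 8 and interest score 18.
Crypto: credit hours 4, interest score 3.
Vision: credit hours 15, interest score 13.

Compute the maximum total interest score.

41

Treat it as a binary knapsack problem.
Allowing fractional choices, the relaxed optimum would be about 42.7, but courses are indivisible.
HCI + Graphics + Compilers: credit hours 2 + 9 + 8 = 19 ≤ 20, interest score 16 + 7 + 18 = 41.
HCI + Robotics + Compilers + Crypto: credit hours 2 + 4 + 8 + 4 = 18 ≤ 20, interest score 16 + 2 + 18 + 3 = 39.
Best is HCI, Graphics, and Compilers with total interest score 41.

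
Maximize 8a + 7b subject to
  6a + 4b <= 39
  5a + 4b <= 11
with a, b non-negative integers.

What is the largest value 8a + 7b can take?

Relaxing integrality, the LP optimum is 19.25 at (a,b) = (0, 2.75), which is not an integer point.
(a,b)=(2,0) is feasible, giving 16.
(a,b)=(1,1) is feasible, giving 15.
The best lattice point is (2,0), giving 16.

16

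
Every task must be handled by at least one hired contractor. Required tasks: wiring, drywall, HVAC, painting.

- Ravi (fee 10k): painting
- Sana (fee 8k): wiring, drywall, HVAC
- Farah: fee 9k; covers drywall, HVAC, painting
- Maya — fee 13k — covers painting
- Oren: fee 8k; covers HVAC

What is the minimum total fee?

17

This is a weighted set-cover instance.
Choose Sana and Farah: together they cover wiring, drywall, HVAC, painting — every task.
Total fee: 8 + 9 = 17.
No cover costs less than 17.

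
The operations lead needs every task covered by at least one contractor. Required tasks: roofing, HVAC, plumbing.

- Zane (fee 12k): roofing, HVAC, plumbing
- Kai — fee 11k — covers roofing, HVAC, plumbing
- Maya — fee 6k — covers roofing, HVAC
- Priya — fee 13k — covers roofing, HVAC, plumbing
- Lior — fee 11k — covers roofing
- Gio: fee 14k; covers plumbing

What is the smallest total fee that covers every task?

The greedy cost-per-new-task heuristic would pick Maya and Kai for 17, but a cheaper cover exists.
Kai alone covers roofing, HVAC, plumbing — every task.
Total fee: 11.
No cover costs less than 11.

11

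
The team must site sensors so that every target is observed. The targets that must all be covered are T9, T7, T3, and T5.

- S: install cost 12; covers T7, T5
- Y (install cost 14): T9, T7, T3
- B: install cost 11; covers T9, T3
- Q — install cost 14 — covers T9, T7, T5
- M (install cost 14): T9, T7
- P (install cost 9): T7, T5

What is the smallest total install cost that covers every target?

20

Choose B and P: together they cover T9, T7, T3, T5 — every target.
Total install cost: 11 + 9 = 20.
No cover costs less than 20.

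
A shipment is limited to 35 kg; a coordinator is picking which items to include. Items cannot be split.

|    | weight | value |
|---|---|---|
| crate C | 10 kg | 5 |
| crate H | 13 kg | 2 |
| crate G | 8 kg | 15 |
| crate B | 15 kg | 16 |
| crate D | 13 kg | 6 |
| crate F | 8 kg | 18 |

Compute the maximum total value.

49

Treat it as a binary knapsack problem.
Allowing fractional choices, the relaxed optimum would be about 51.0, but items are indivisible.
crate G + crate B + crate F: weight 8 + 15 + 8 = 31 ≤ 35, value 15 + 16 + 18 = 49.
crate G + crate D + crate F: weight 8 + 13 + 8 = 29 ≤ 35, value 15 + 6 + 18 = 39.
crate C + crate B + crate F: weight 10 + 15 + 8 = 33 ≤ 35, value 5 + 16 + 18 = 39.
Best is crate G, crate B, and crate F with total value 49.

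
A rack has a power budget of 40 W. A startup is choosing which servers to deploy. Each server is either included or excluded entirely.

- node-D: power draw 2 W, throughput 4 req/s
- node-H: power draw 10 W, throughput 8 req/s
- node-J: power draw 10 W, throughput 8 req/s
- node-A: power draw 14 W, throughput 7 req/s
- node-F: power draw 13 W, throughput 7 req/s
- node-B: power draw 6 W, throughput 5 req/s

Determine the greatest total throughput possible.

28

node-H + node-J + node-A + node-B: power draw 10 + 10 + 14 + 6 = 40 ≤ 40, throughput 8 + 8 + 7 + 5 = 28.
node-D + node-H + node-J + node-F: power draw 2 + 10 + 10 + 13 = 35 ≤ 40, throughput 4 + 8 + 8 + 7 = 27.
node-H + node-J + node-F + node-B: power draw 10 + 10 + 13 + 6 = 39 ≤ 40, throughput 8 + 8 + 7 + 5 = 28.
The maximum throughput is 28; one optimal choice is node-H, node-J, node-F, and node-B.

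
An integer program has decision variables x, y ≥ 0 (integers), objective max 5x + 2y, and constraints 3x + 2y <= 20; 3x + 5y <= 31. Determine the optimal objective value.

(x,y)=(6,1) is feasible, giving 32.
(x,y)=(6,0) is feasible, giving 30.
(x,y)=(5,2) is feasible, giving 29.
No feasible integer point exceeds 32.

32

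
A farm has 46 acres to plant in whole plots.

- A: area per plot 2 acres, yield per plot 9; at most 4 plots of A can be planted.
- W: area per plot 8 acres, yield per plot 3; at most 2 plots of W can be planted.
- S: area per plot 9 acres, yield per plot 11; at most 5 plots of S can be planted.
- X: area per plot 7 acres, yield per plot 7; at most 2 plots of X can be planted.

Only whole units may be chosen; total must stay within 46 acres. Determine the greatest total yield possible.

80

This is a bounded integer knapsack.
A has the best ratio (9/2); taking only A gives at most 4×9 = 36 (stopped by the supply cap of 4).
Mixing does better — 4×A and 4×S: area 44 ≤ 46, yield 4·9 + 4·11 = 80.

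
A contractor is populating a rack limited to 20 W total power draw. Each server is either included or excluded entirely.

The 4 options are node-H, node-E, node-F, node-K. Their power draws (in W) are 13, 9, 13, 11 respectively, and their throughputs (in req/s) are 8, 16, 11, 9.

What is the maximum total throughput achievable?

25

This is a 0-1 knapsack instance.
Take node-E and node-K: power draw 9 + 11 = 20 ≤ 20, throughput 16 + 9 = 25.
No other feasible combination does better.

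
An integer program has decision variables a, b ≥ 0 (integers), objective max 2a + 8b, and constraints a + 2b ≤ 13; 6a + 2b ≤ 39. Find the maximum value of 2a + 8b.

(a,b)=(1,6): 1·1+2·6=13≤13, 6·1+2·6=18≤39, objective 50.
(a,b)=(0,6): 1·0+2·6=12≤13, 6·0+2·6=12≤39, objective 48.
No feasible integer point exceeds 50.

50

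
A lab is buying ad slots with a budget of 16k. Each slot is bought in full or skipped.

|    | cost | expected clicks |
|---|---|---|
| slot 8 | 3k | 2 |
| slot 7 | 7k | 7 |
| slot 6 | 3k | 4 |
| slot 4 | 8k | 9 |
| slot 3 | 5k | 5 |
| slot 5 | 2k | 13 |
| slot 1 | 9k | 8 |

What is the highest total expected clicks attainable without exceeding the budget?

28

Allowing fractional choices, the relaxed optimum would be about 29.0, but ad slots are indivisible.
slot 6 + slot 4 + slot 5: cost 3 + 8 + 2 = 13 ≤ 16, expected clicks 4 + 9 + 13 = 26.
slot 8 + slot 6 + slot 4 + slot 5: cost 3 + 3 + 8 + 2 = 16 ≤ 16, expected clicks 2 + 4 + 9 + 13 = 28.
slot 4 + slot 3 + slot 5: cost 8 + 5 + 2 = 15 ≤ 16, expected clicks 9 + 5 + 13 = 27.
Best is slot 8, slot 6, slot 4, and slot 5 with total expected clicks 28.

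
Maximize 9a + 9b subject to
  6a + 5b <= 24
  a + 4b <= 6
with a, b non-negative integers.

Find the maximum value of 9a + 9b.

36

(a,b)=(4,0) is feasible, giving 36.
(a,b)=(2,1) is feasible, giving 27.
The best lattice point is (4,0), giving 36.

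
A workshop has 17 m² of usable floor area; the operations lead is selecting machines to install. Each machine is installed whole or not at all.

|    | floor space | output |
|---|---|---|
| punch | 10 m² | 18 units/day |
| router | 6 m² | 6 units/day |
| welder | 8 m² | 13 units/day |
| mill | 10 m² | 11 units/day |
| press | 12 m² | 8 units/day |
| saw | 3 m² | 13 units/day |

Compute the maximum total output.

Take router, welder, and saw: floor space 6 + 8 + 3 = 17 ≤ 17, output 6 + 13 + 13 = 32.
No other feasible combination does better.

32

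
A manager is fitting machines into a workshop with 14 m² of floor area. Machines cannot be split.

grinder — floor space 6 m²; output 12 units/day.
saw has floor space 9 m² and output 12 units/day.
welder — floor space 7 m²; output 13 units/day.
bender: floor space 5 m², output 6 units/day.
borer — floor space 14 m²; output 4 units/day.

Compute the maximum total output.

25

Take grinder and welder: floor space 6 + 7 = 13 ≤ 14, output 12 + 13 = 25.
No other feasible combination does better.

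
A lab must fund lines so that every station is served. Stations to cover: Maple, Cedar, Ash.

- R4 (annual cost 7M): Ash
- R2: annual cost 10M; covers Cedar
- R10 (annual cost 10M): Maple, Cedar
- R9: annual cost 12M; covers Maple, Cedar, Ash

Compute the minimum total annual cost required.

R9 alone covers Maple, Cedar, Ash — every station.
Total annual cost: 12.
No cover costs less than 12.

12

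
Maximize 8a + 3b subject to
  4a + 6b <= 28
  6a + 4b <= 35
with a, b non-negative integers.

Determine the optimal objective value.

43

The continuous relaxation peaks at (5.83, 0) with value 46.67; rounding to a feasible lattice point costs some objective.
(a,b)=(5,1): 4·5+6·1=26≤28, 6·5+4·1=34≤35, objective 43.
(a,b)=(5,0): 4·5+6·0=20≤28, 6·5+4·0=30≤35, objective 40.
(a,b)=(4,2): 4·4+6·2=28≤28, 6·4+4·2=32≤35, objective 38.
Maximum is 43 at (a,b)=(5,1).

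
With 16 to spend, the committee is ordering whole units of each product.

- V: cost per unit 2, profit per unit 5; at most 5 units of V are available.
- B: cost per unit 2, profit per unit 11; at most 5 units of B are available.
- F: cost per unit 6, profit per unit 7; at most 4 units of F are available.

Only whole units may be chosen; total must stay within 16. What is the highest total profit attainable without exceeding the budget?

B has the best ratio (11/2); taking only B gives at most 5×11 = 55 (stopped by the supply cap of 5).
Mixing does better — 3×V and 5×B: cost 16 ≤ 16, profit 3·5 + 5·11 = 70.

70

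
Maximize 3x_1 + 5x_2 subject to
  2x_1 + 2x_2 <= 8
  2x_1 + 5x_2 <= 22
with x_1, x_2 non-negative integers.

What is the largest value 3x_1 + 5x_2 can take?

(x_1,x_2)=(0,4) is feasible, giving 20.
(x_1,x_2)=(1,3) is feasible, giving 18.
(x_1,x_2)=(0,3) is feasible, giving 15.
Maximum is 20 at (x_1,x_2)=(0,4).

20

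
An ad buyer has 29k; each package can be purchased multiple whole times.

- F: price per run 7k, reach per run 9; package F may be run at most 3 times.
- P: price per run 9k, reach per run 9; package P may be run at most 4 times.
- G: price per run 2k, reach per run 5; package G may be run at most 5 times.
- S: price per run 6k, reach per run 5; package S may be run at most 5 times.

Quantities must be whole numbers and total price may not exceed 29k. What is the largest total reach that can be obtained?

Take 3×F and 4×G: price 29 ≤ 29, reach 3·9 + 4·5 = 47.
No other integer combination yields more.

47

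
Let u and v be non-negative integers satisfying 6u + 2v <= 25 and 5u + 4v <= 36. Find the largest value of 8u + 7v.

63

(u,v)=(0,9): 6·0+2·9=18≤25, 5·0+4·9=36≤36, objective 63.
(u,v)=(0,8): 6·0+2·8=16≤25, 5·0+4·8=32≤36, objective 56.
The best lattice point is (0,9), giving 63.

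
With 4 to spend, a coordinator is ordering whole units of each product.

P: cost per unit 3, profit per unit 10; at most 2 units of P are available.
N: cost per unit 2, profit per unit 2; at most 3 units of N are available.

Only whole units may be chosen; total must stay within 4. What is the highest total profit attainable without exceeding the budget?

This is a bounded integer knapsack.
1×P: cost 3 ≤ 4, profit 1·10 = 10.
2×N: cost 4 ≤ 4, profit 2·2 = 4.
Best is 10.

10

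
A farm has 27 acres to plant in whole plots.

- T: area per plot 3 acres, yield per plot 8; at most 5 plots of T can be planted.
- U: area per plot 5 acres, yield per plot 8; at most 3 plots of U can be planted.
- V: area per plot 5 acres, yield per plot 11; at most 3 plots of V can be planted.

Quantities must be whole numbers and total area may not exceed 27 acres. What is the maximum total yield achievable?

Take 4×T and 3×V: area 27 ≤ 27, yield 4·8 + 3·11 = 65.
No other integer combination yields more.

65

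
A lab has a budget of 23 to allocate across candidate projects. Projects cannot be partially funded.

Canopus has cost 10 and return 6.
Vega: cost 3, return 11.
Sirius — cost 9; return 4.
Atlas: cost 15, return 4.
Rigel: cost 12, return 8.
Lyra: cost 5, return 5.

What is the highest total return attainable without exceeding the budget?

24

Canopus + Vega + Lyra: cost 10 + 3 + 5 = 18 ≤ 23, return 6 + 11 + 5 = 22.
Canopus + Vega + Sirius: cost 10 + 3 + 9 = 22 ≤ 23, return 6 + 11 + 4 = 21.
Vega + Rigel + Lyra: cost 3 + 12 + 5 = 20 ≤ 23, return 11 + 8 + 5 = 24.
Best is Vega, Rigel, and Lyra with total return 24.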